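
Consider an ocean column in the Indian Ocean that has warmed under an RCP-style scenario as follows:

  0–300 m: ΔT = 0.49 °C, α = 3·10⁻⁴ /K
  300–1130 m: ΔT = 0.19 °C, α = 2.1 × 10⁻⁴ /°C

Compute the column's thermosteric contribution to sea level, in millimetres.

0–300 m: 300 × 3×10⁻⁴ × 0.49 = 0.04410 m
300–1130 m: 2.1×10⁻⁴ × 0.19 × 830 = 0.033117 m
Δh = 0.04410 + 0.033117 = 0.077217 m ≈ 77.2 mm

Δh ≈ 77.2 mm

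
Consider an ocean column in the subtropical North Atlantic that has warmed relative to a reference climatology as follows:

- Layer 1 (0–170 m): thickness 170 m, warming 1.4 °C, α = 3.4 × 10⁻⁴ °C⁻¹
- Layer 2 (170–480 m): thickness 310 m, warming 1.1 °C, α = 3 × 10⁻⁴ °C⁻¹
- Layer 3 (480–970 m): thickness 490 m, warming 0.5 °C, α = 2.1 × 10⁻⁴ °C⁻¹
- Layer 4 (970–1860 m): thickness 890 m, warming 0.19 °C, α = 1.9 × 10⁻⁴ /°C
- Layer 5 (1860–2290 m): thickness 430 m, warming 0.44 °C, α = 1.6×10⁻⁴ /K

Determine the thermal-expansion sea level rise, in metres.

1.4 × 170 × 3.4×10⁻⁴ = 0.08092 m
170–480 m: 310 × 1.1 × 3×10⁻⁴ = 0.10230 m
480–970 m: 490 × 2.1×10⁻⁴ × 0.5 = 0.05145 m
Layer 4: 1.9×10⁻⁴ × 890 × 0.19 = 0.032129 m
1860–2290 m: 430 × 0.44 × 1.6×10⁻⁴ = 0.030272 m
Δh = 0.08092 + 0.10230 + 0.05145 + 0.032129 + 0.030272 = 0.297071 m ≈ 0.297 m

Δh ≈ 0.297 m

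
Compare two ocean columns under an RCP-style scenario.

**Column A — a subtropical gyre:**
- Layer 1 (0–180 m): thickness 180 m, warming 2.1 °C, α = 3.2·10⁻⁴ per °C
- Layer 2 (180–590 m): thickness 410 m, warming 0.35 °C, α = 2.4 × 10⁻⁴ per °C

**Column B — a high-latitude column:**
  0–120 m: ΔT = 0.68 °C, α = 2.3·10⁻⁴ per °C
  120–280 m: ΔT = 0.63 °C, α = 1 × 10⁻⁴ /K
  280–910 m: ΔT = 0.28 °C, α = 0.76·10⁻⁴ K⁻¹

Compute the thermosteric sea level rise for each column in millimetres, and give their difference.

A Layer 1: 2.1 × 3.2×10⁻⁴ × 180 = 0.12096 m
A 2.4×10⁻⁴ × 0.35 × 410 = 0.03444 m
A total: 0.15540 m
B Layer 1: 2.3×10⁻⁴ × 0.68 × 120 = 0.018768 m
B 0.63 × 160 × 1×10⁻⁴ = 0.01008 m
B 280–910 m: 0.28 × 630 × 0.76×10⁻⁴ = 0.0134064 m
B total: 0.0422544 m
Difference: 0.15540 − 0.0422544 = 0.1131456 m

A: 160 mm; B: 42 mm; difference 110 mm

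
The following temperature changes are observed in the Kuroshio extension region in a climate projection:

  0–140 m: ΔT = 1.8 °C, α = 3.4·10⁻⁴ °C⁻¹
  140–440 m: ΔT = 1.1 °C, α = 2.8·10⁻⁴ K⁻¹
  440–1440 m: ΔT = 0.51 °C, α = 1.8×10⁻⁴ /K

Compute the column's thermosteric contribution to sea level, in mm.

1.8 × 140 × 3.4×10⁻⁴ = 0.08568 m
2.8×10⁻⁴ × 300 × 1.1 = 0.09240 m
0.51 × 1.8×10⁻⁴ × 1000 = 0.09180 m
Δh = 0.08568 + 0.09240 + 0.09180 = 0.26988 m ≈ 270 mm

Δh = 270 mm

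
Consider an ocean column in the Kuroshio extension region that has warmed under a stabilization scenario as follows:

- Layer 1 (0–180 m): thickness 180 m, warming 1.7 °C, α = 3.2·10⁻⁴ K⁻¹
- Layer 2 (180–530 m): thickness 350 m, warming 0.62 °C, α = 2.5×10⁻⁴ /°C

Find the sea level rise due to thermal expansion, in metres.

Δh ≈ 0.15 m

1.7 × 180 × 3.2×10⁻⁴ = 0.09792 m
350 × 2.5×10⁻⁴ × 0.62 = 0.05425 m
Δh = 0.09792 + 0.05425 = 0.15217 m ≈ 0.15 m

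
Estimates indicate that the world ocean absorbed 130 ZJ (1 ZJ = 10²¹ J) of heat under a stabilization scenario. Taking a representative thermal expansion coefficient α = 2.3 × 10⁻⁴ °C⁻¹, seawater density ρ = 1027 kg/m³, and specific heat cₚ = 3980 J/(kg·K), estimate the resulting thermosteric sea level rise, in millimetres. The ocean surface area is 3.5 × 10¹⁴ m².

20.9 mm of thermosteric rise

Per unit area: Q = 130×10²¹ / (3.5×10¹⁴) ≈ 3.714×10⁸ J/m²
Δh = αQ/(ρcₚ) = 2.3×10⁻⁴ × 3.714×10⁸ / (1027 × 3980) ≈ 0.020899 m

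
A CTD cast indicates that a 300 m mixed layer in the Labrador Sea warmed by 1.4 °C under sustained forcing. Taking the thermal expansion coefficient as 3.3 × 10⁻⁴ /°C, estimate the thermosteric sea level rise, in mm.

Δh = αΔT·H = 3.3×10⁻⁴ × 1.4 × 300 = 0.13860 m

139 mm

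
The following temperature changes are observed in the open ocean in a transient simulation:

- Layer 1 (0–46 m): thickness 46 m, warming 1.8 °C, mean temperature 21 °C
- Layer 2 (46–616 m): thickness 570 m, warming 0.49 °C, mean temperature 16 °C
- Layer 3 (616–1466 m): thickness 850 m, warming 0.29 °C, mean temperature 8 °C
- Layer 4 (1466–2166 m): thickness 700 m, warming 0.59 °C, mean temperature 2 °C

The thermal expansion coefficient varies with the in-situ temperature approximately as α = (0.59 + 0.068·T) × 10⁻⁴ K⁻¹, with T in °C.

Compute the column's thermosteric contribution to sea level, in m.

Δh ≈ 0.122 m

Layer 1: α = (0.59 + 0.068×21)×10⁻⁴ = 2.018×10⁻⁴ K⁻¹
Layer 2: α = (0.59 + 0.068×16)×10⁻⁴ = 1.678×10⁻⁴ K⁻¹
Layer 3: α = (0.59 + 0.068×8)×10⁻⁴ = 1.134×10⁻⁴ K⁻¹
Layer 4: α = (0.59 + 0.068×2)×10⁻⁴ = 0.726×10⁻⁴ K⁻¹
Layer 1: 1.8 × 2.018×10⁻⁴ × 46 = 0.01670904 m
570 × 0.49 × 1.678×10⁻⁴ = 0.04686654 m
616–1466 m: 1.134×10⁻⁴ × 0.29 × 850 = 0.0279531 m
1466–2166 m: 0.59 × 0.726×10⁻⁴ × 700 = 0.0299838 m
Δh = 0.01670904 + 0.04686654 + 0.0279531 + 0.0299838 = 0.12151248 m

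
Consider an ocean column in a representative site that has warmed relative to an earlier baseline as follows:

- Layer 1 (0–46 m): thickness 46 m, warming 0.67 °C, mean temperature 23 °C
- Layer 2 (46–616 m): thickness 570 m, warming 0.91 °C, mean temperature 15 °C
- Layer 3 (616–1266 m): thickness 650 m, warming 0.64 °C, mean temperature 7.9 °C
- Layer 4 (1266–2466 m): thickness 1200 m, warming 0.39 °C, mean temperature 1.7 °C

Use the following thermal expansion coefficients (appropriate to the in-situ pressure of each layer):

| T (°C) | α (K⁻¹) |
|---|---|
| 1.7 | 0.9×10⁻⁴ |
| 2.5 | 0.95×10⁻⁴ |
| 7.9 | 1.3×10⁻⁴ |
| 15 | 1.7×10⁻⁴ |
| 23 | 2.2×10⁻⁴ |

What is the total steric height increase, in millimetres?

Δh ≈ 191 mm

Layer 1 at 23 °C → α = 2.2×10⁻⁴ K⁻¹
Layer 2 at 15 °C → α = 1.7×10⁻⁴ K⁻¹
Layer 3 at 7.9 °C → α = 1.3×10⁻⁴ K⁻¹
Layer 4 at 1.7 °C → α = 0.9×10⁻⁴ K⁻¹
0–46 m: 46 × 2.2×10⁻⁴ × 0.67 = 0.0067804 m
46–616 m: 570 × 0.91 × 1.7×10⁻⁴ = 0.088179 m
0.64 × 650 × 1.3×10⁻⁴ = 0.05408 m
0.9×10⁻⁴ × 1200 × 0.39 = 0.04212 m
Δh = 0.0067804 + 0.088179 + 0.05408 + 0.04212 = 0.1911594 m ≈ 191 mm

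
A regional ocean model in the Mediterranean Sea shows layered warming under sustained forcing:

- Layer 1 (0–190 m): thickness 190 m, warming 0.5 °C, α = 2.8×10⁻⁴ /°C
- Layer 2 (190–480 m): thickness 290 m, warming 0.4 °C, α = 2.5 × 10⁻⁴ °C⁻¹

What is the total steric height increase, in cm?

5.56 cm

0–190 m: 190 × 2.8×10⁻⁴ × 0.5 = 0.02660 m
Layer 2: 290 × 2.5×10⁻⁴ × 0.4 = 0.02900 m
Δh = 0.02660 + 0.02900 = 0.05560 m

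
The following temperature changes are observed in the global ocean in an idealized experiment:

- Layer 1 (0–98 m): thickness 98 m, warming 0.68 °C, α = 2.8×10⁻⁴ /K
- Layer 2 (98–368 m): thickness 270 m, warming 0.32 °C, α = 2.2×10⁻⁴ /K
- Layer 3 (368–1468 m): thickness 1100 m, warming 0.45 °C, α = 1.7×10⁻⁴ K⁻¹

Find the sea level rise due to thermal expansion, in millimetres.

about 122 mm

Layer 1: 0.68 × 98 × 2.8×10⁻⁴ = 0.0186592 m
Layer 2: 2.2×10⁻⁴ × 270 × 0.32 = 0.019008 m
368–1468 m: 1.7×10⁻⁴ × 0.45 × 1100 = 0.08415 m
Δh = 0.0186592 + 0.019008 + 0.08415 = 0.1218172 m ≈ 122 mm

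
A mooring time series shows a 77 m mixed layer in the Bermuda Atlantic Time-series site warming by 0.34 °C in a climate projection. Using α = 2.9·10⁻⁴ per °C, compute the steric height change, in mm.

Δh = αΔT·H = 2.9×10⁻⁴ × 0.34 × 77 = 0.0075922 m

Δh = 7.59 mm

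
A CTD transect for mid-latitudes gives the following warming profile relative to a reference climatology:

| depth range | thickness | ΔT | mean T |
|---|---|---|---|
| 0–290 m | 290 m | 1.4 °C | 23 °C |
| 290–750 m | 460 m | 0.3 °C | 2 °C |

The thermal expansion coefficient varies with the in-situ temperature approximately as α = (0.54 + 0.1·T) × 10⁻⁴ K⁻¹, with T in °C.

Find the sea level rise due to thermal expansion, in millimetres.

Layer 1: α = (0.54 + 0.1×23)×10⁻⁴ = 2.84×10⁻⁴ K⁻¹
Layer 2: α = (0.54 + 0.1×2)×10⁻⁴ = 0.74×10⁻⁴ K⁻¹
0–290 m: 2.84×10⁻⁴ × 290 × 1.4 = 0.115304 m
460 × 0.74×10⁻⁴ × 0.3 = 0.010212 m
Δh = 0.115304 + 0.010212 = 0.125516 m

about 130 mm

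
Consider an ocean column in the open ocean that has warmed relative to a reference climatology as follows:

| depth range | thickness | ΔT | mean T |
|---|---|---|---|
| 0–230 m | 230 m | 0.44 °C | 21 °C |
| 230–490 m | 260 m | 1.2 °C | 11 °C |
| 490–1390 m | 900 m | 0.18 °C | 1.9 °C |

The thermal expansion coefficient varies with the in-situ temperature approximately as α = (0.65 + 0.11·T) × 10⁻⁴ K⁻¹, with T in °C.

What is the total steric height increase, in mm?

Layer 1: α = (0.65 + 0.11×21)×10⁻⁴ = 2.96×10⁻⁴ K⁻¹
Layer 2: α = (0.65 + 0.11×11)×10⁻⁴ = 1.86×10⁻⁴ K⁻¹
Layer 3: α = (0.65 + 0.11×1.9)×10⁻⁴ = 0.859×10⁻⁴ K⁻¹
0–230 m: 230 × 0.44 × 2.96×10⁻⁴ = 0.0299552 m
230–490 m: 260 × 1.2 × 1.86×10⁻⁴ = 0.058032 m
Layer 3: 900 × 0.859×10⁻⁴ × 0.18 = 0.0139158 m
Δh = 0.0299552 + 0.058032 + 0.0139158 = 0.101903 m

Δh = 100 mm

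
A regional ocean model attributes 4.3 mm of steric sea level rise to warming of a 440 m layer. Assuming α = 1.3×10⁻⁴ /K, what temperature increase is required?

ΔT ≈ 0.0752 K

ΔT = Δh/(αH) = 0.0043 / (1.3×10⁻⁴ × 440) ≈ 0.07517 K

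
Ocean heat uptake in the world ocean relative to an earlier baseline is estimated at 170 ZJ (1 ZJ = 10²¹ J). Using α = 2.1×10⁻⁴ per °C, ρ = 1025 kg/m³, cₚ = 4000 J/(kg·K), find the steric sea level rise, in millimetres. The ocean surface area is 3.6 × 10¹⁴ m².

Δh ≈ 24 mm

Per unit area: Q = 170×10²¹ / (3.6×10¹⁴) ≈ 4.722×10⁸ J/m²
Δh = αQ/(ρcₚ) = 2.1×10⁻⁴ × 4.722×10⁸ / (1025 × 4000) ≈ 0.024186 m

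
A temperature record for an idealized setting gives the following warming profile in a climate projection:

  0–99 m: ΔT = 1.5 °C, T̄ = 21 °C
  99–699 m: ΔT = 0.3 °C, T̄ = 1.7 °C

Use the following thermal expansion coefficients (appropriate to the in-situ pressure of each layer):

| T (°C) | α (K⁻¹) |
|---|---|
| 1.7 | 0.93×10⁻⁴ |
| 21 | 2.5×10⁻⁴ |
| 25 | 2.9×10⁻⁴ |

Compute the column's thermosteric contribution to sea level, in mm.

Layer 1 at 21 °C → α = 2.5×10⁻⁴ K⁻¹
Layer 2 at 1.7 °C → α = 0.93×10⁻⁴ K⁻¹
0–99 m: 2.5×10⁻⁴ × 99 × 1.5 = 0.037125 m
0.3 × 600 × 0.93×10⁻⁴ = 0.01674 m
Δh = 0.037125 + 0.01674 = 0.053865 m ≈ 54 mm

Δh = 54 mm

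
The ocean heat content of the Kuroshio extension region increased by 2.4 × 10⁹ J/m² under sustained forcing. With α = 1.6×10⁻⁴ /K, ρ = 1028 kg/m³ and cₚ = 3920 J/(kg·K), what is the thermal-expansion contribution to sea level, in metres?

Δh = αQ/(ρcₚ) = 1.6×10⁻⁴ × 2.4×10⁹ / (1028 × 3920) ≈ 0.095291 m

about 0.0953 m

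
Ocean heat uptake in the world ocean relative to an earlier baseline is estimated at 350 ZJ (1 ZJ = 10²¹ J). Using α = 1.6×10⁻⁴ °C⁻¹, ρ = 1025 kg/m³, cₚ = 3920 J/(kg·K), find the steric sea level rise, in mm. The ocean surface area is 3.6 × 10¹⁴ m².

Per unit area: Q = 350×10²¹ / (3.6×10¹⁴) ≈ 9.722×10⁸ J/m²
Δh = αQ/(ρcₚ) = 1.6×10⁻⁴ × 9.722×10⁸ / (1025 × 3920) ≈ 0.038714 m

Δh ≈ 39 mm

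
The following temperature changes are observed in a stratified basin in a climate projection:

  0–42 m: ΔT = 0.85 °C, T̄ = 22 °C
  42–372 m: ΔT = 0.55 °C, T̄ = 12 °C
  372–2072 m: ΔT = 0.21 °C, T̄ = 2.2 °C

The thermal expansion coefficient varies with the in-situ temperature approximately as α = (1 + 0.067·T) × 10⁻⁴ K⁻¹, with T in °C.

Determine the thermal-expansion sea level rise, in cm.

Layer 1: α = (1 + 0.067×22)×10⁻⁴ = 2.474×10⁻⁴ K⁻¹
Layer 2: α = (1 + 0.067×12)×10⁻⁴ = 1.804×10⁻⁴ K⁻¹
Layer 3: α = (1 + 0.067×2.2)×10⁻⁴ = 1.1474×10⁻⁴ K⁻¹
2.474×10⁻⁴ × 0.85 × 42 = 0.00883218 m
Layer 2: 1.804×10⁻⁴ × 330 × 0.55 = 0.0327426 m
Layer 3: 0.21 × 1700 × 1.1474×10⁻⁴ = 0.04096218 m
Δh = 0.00883218 + 0.0327426 + 0.04096218 = 0.08253696 m

8.25 cm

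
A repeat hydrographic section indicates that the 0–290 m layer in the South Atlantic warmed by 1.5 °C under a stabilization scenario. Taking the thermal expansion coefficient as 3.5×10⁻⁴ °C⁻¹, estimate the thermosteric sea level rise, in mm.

about 150 mm

Δh = αΔT·H = 3.5×10⁻⁴ × 1.5 × 290 = 0.15225 m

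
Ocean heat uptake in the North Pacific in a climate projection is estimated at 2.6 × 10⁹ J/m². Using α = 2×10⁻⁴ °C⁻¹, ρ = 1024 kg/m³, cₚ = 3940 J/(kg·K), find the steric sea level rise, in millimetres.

Δh = αQ/(ρcₚ) = 2×10⁻⁴ × 2.6×10⁹ / (1024 × 3940) ≈ 0.12889 m

129 mm of thermosteric rise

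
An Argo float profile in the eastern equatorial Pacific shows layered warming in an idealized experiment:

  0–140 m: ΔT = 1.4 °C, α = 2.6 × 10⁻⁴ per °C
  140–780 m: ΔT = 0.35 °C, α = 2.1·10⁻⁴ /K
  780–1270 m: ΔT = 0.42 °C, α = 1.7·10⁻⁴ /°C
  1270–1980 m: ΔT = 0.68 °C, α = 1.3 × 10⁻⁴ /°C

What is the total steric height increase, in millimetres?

Δh ≈ 200 mm

0–140 m: 140 × 2.6×10⁻⁴ × 1.4 = 0.05096 m
Layer 2: 2.1×10⁻⁴ × 640 × 0.35 = 0.04704 m
Layer 3: 0.42 × 490 × 1.7×10⁻⁴ = 0.034986 m
1270–1980 m: 0.68 × 710 × 1.3×10⁻⁴ = 0.062764 m
Δh = 0.05096 + 0.04704 + 0.034986 + 0.062764 = 0.19575 m ≈ 200 mm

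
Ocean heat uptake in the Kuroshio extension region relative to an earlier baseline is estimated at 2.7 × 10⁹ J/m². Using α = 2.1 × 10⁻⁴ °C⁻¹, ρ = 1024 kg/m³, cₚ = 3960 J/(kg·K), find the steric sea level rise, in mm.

Δh = αQ/(ρcₚ) = 2.1×10⁻⁴ × 2.7×10⁹ / (1024 × 3960) ≈ 0.13983 m

Δh = 140 mm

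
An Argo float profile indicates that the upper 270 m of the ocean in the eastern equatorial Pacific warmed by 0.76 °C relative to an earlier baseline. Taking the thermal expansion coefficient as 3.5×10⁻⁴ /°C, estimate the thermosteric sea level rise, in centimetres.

Δh = αΔT·H = 3.5×10⁻⁴ × 0.76 × 270 = 0.07182 m

about 7.2 cm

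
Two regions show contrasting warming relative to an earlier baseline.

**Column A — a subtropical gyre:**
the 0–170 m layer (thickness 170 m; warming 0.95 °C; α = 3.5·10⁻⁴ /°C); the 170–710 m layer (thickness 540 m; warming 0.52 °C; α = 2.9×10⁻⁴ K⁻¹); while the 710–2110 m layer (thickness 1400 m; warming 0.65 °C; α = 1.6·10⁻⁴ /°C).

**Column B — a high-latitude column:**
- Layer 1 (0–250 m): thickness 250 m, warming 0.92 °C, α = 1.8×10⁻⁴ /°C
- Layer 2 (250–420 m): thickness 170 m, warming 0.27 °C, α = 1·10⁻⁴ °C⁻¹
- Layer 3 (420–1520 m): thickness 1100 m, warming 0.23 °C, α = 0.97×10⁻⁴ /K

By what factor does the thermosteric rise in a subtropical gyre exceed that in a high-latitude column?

a factor of 4.02

A 0–170 m: 3.5×10⁻⁴ × 170 × 0.95 = 0.056525 m
A 170–710 m: 2.9×10⁻⁴ × 0.52 × 540 = 0.081432 m
A 1.6×10⁻⁴ × 1400 × 0.65 = 0.14560 m
A total: 0.283557 m
B 0–250 m: 250 × 0.92 × 1.8×10⁻⁴ = 0.04140 m
B Layer 2: 1×10⁻⁴ × 0.27 × 170 = 0.00459 m
B 420–1520 m: 0.23 × 0.97×10⁻⁴ × 1100 = 0.024541 m
B total: 0.070531 m
Ratio: 0.283557 / 0.070531 ≈ 4.020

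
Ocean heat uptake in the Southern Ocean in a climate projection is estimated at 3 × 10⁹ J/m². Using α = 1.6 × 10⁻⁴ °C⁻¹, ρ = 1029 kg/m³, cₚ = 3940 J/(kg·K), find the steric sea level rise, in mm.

118 mm

Δh = αQ/(ρcₚ) = 1.6×10⁻⁴ × 3×10⁹ / (1029 × 3940) ≈ 0.11839 m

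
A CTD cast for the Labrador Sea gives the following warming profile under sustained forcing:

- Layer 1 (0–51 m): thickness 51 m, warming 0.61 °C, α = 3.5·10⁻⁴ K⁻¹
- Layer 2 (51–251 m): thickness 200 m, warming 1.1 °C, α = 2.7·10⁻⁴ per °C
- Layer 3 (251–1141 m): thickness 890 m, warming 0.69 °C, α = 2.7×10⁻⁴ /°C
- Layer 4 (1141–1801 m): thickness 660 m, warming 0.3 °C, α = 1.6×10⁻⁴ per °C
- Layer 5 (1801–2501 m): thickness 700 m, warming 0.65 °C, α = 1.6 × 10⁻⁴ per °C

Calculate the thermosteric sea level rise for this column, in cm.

Δh = 34.1 cm

0–51 m: 3.5×10⁻⁴ × 0.61 × 51 = 0.0108885 m
51–251 m: 1.1 × 200 × 2.7×10⁻⁴ = 0.05940 m
2.7×10⁻⁴ × 0.69 × 890 = 0.165807 m
0.3 × 660 × 1.6×10⁻⁴ = 0.03168 m
700 × 0.65 × 1.6×10⁻⁴ = 0.07280 m
Δh = 0.0108885 + 0.05940 + 0.165807 + 0.03168 + 0.07280 = 0.3405755 m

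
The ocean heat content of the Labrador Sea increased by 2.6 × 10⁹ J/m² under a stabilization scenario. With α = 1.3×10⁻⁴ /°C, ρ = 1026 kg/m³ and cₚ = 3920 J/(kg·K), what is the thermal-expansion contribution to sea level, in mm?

about 84.0 mm

Δh = αQ/(ρcₚ) = 1.3×10⁻⁴ × 2.6×10⁹ / (1026 × 3920) ≈ 0.084039 m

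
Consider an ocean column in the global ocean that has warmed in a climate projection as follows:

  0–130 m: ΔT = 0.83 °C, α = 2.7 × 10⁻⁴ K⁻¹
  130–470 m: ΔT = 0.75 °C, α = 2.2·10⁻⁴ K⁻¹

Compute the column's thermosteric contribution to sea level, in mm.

Δh = 85.2 mm

2.7×10⁻⁴ × 130 × 0.83 = 0.029133 m
Layer 2: 0.75 × 2.2×10⁻⁴ × 340 = 0.05610 m
Δh = 0.029133 + 0.05610 = 0.085233 m ≈ 85.2 mm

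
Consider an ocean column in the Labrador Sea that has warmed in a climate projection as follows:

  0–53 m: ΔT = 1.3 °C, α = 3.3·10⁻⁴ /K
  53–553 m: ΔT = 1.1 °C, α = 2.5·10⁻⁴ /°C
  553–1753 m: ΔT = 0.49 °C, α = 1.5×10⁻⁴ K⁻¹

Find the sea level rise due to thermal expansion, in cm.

0–53 m: 3.3×10⁻⁴ × 1.3 × 53 = 0.022737 m
1.1 × 500 × 2.5×10⁻⁴ = 0.13750 m
0.49 × 1.5×10⁻⁴ × 1200 = 0.08820 m
Δh = 0.022737 + 0.13750 + 0.08820 = 0.248437 m

Δh = 24.8 cm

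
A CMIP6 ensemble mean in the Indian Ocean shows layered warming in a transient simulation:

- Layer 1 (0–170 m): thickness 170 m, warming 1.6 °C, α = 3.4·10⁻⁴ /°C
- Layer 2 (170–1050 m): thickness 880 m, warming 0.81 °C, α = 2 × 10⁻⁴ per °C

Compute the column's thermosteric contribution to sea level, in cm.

Layer 1: 170 × 1.6 × 3.4×10⁻⁴ = 0.09248 m
170–1050 m: 880 × 0.81 × 2×10⁻⁴ = 0.14256 m
Δh = 0.09248 + 0.14256 = 0.23504 m

Δh ≈ 24 cm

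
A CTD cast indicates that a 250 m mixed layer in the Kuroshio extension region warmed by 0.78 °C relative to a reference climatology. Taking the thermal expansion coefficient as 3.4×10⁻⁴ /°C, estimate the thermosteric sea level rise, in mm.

Δh = αΔT·H = 3.4×10⁻⁴ × 0.78 × 250 = 0.06630 m

66.3 mm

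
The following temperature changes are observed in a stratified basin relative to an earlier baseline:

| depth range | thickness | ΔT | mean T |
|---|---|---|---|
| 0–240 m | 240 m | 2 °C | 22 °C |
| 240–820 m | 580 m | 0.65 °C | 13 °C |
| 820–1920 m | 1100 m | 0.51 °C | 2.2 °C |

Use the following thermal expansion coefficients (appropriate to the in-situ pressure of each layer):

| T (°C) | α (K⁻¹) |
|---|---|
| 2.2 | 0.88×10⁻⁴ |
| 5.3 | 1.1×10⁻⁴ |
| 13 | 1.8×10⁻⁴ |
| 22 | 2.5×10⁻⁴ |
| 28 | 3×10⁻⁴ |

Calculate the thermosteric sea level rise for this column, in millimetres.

237 mm of thermosteric rise

Layer 1 at 22 °C → α = 2.5×10⁻⁴ K⁻¹
Layer 2 at 13 °C → α = 1.8×10⁻⁴ K⁻¹
Layer 3 at 2.2 °C → α = 0.88×10⁻⁴ K⁻¹
Layer 1: 2 × 2.5×10⁻⁴ × 240 = 0.12000 m
1.8×10⁻⁴ × 0.65 × 580 = 0.06786 m
Layer 3: 0.88×10⁻⁴ × 1100 × 0.51 = 0.049368 m
Δh = 0.12000 + 0.06786 + 0.049368 = 0.237228 m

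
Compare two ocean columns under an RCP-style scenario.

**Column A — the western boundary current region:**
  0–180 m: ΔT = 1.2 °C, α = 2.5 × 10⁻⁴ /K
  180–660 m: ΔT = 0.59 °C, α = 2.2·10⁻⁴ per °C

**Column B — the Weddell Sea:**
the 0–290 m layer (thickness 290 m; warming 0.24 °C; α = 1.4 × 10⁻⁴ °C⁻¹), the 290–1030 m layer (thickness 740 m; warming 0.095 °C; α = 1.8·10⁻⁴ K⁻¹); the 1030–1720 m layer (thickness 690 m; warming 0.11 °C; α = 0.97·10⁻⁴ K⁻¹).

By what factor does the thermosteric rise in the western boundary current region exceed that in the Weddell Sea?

≈ 3.9×

A Layer 1: 2.5×10⁻⁴ × 180 × 1.2 = 0.05400 m
A 180–660 m: 480 × 2.2×10⁻⁴ × 0.59 = 0.062304 m
A total: 0.116304 m
B Layer 1: 0.24 × 290 × 1.4×10⁻⁴ = 0.009744 m
B 1.8×10⁻⁴ × 0.095 × 740 = 0.012654 m
B 1030–1720 m: 0.97×10⁻⁴ × 0.11 × 690 = 0.0073623 m
B total: 0.0297603 m
Ratio: 0.116304 / 0.0297603 ≈ 3.908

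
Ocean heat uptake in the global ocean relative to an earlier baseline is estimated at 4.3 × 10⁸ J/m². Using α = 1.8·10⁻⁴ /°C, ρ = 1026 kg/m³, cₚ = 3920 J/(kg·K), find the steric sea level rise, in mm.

Δh = 19.2 mm

Δh = αQ/(ρcₚ) = 1.8×10⁻⁴ × 4.3×10⁸ / (1026 × 3920) ≈ 0.019245 m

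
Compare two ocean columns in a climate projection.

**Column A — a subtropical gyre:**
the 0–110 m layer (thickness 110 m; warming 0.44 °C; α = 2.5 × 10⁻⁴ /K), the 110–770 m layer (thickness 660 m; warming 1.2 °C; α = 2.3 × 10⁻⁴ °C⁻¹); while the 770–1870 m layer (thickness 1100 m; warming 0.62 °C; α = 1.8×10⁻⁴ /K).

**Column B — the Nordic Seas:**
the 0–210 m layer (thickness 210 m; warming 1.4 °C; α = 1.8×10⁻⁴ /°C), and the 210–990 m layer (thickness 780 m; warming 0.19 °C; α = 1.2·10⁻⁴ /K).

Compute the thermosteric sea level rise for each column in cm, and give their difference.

Δh_A ≈ 31.7 cm, Δh_B ≈ 7.07 cm; difference ≈ 24.6 cm

A 110 × 2.5×10⁻⁴ × 0.44 = 0.01210 m
A 110–770 m: 1.2 × 660 × 2.3×10⁻⁴ = 0.18216 m
A 770–1870 m: 1.8×10⁻⁴ × 1100 × 0.62 = 0.12276 m
A total: 0.31702 m
B 0–210 m: 1.4 × 210 × 1.8×10⁻⁴ = 0.05292 m
B 210–990 m: 1.2×10⁻⁴ × 0.19 × 780 = 0.017784 m
B total: 0.070704 m
Difference: 0.31702 − 0.070704 = 0.246316 m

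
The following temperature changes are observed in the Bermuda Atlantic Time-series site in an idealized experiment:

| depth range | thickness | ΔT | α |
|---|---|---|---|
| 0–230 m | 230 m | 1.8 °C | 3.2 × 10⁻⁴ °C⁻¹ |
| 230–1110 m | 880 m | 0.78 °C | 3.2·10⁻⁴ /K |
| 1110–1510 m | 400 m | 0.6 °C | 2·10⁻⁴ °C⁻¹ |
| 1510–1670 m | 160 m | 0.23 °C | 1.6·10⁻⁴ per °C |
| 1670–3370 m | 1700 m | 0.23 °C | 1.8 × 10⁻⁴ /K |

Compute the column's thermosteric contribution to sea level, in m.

0.476 m of thermosteric rise

0–230 m: 230 × 3.2×10⁻⁴ × 1.8 = 0.13248 m
3.2×10⁻⁴ × 880 × 0.78 = 0.219648 m
2×10⁻⁴ × 400 × 0.6 = 0.04800 m
Layer 4: 1.6×10⁻⁴ × 0.23 × 160 = 0.005888 m
1670–3370 m: 1.8×10⁻⁴ × 0.23 × 1700 = 0.07038 m
Δh = 0.13248 + 0.219648 + 0.04800 + 0.005888 + 0.07038 = 0.476396 m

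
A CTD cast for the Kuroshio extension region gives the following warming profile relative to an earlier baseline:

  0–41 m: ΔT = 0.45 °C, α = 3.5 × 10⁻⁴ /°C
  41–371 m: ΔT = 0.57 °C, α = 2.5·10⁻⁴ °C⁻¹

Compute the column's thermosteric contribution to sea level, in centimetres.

5.35 cm of thermosteric rise

41 × 3.5×10⁻⁴ × 0.45 = 0.0064575 m
41–371 m: 2.5×10⁻⁴ × 330 × 0.57 = 0.047025 m
Δh = 0.0064575 + 0.047025 = 0.0534825 m ≈ 5.35 cm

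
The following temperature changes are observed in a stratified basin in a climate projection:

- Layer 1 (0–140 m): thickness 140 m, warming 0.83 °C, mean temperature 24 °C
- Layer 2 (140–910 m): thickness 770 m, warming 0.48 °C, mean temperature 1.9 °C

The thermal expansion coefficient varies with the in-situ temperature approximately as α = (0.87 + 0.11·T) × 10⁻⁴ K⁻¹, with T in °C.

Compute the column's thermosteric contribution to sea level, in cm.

Layer 1: α = (0.87 + 0.11×24)×10⁻⁴ = 3.51×10⁻⁴ K⁻¹
Layer 2: α = (0.87 + 0.11×1.9)×10⁻⁴ = 1.079×10⁻⁴ K⁻¹
0–140 m: 0.83 × 140 × 3.51×10⁻⁴ = 0.0407862 m
140–910 m: 0.48 × 1.079×10⁻⁴ × 770 = 0.03987984 m
Δh = 0.0407862 + 0.03987984 = 0.08066604 m ≈ 8.07 cm

8.07 cm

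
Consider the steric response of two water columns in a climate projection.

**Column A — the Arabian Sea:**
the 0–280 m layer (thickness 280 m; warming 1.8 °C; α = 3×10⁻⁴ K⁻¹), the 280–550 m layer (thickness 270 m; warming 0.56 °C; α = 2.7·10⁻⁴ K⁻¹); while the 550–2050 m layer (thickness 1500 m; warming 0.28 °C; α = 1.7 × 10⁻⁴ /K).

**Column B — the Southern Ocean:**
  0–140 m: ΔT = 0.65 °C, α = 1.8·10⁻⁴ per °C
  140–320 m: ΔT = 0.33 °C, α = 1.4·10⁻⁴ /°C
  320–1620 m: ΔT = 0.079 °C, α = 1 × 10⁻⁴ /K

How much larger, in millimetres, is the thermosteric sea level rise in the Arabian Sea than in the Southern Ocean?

A 0–280 m: 1.8 × 280 × 3×10⁻⁴ = 0.15120 m
A Layer 2: 2.7×10⁻⁴ × 270 × 0.56 = 0.040824 m
A 1.7×10⁻⁴ × 0.28 × 1500 = 0.07140 m
A total: 0.263424 m
B Layer 1: 1.8×10⁻⁴ × 140 × 0.65 = 0.01638 m
B 0.33 × 1.4×10⁻⁴ × 180 = 0.008316 m
B 320–1620 m: 0.079 × 1×10⁻⁴ × 1300 = 0.01027 m
B total: 0.034966 m
Difference: 0.263424 − 0.034966 = 0.228458 m

Δh_A − Δh_B ≈ 230 mm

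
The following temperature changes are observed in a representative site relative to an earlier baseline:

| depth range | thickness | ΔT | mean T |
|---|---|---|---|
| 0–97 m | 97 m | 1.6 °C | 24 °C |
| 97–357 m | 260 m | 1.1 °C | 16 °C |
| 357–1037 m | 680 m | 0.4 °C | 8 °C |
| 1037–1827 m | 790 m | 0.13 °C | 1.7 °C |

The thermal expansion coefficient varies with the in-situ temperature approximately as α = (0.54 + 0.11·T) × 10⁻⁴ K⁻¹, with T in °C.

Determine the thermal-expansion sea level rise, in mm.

Layer 1: α = (0.54 + 0.11×24)×10⁻⁴ = 3.18×10⁻⁴ K⁻¹
Layer 2: α = (0.54 + 0.11×16)×10⁻⁴ = 2.3×10⁻⁴ K⁻¹
Layer 3: α = (0.54 + 0.11×8)×10⁻⁴ = 1.42×10⁻⁴ K⁻¹
Layer 4: α = (0.54 + 0.11×1.7)×10⁻⁴ = 0.727×10⁻⁴ K⁻¹
0–97 m: 3.18×10⁻⁴ × 1.6 × 97 = 0.0493536 m
260 × 2.3×10⁻⁴ × 1.1 = 0.06578 m
357–1037 m: 1.42×10⁻⁴ × 680 × 0.4 = 0.038624 m
Layer 4: 0.13 × 790 × 0.727×10⁻⁴ = 0.00746629 m
Δh = 0.0493536 + 0.06578 + 0.038624 + 0.00746629 = 0.16122389 m ≈ 160 mm

Δh ≈ 160 mm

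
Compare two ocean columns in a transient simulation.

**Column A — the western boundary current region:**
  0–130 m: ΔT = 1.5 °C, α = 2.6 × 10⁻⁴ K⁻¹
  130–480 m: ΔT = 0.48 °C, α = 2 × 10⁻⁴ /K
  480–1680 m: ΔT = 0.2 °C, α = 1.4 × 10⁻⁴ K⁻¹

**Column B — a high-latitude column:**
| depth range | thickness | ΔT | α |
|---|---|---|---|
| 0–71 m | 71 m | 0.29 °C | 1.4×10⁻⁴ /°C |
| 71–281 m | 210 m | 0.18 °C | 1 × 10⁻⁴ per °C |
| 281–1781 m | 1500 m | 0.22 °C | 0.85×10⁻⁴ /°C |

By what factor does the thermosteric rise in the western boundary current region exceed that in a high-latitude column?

≈ 3.4×

A Layer 1: 1.5 × 2.6×10⁻⁴ × 130 = 0.05070 m
A 2×10⁻⁴ × 0.48 × 350 = 0.03360 m
A 480–1680 m: 1200 × 0.2 × 1.4×10⁻⁴ = 0.03360 m
A total: 0.11790 m
B 0.29 × 1.4×10⁻⁴ × 71 = 0.0028826 m
B Layer 2: 0.18 × 1×10⁻⁴ × 210 = 0.00378 m
B Layer 3: 0.85×10⁻⁴ × 1500 × 0.22 = 0.02805 m
B total: 0.0347126 m
Ratio: 0.11790 / 0.0347126 ≈ 3.396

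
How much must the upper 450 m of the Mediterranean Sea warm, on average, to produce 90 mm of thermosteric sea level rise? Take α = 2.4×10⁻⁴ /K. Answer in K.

ΔT = Δh/(αH) = 0.09 / (2.4×10⁻⁴ × 450) ≈ 0.8333 K

about 0.833 K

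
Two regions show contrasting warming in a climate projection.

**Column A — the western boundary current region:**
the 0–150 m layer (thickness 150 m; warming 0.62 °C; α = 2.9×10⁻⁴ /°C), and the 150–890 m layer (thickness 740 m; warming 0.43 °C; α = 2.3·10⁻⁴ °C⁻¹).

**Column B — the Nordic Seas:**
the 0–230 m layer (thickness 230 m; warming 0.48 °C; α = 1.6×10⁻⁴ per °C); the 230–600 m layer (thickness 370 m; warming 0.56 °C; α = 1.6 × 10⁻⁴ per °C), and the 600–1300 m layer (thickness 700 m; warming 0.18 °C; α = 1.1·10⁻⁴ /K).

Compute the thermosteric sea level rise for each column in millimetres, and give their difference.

Δh_A ≈ 100 mm, Δh_B ≈ 65 mm; difference ≈ 35 mm

A 150 × 2.9×10⁻⁴ × 0.62 = 0.02697 m
A 150–890 m: 2.3×10⁻⁴ × 740 × 0.43 = 0.073186 m
A total: 0.100156 m
B 1.6×10⁻⁴ × 0.48 × 230 = 0.017664 m
B Layer 2: 0.56 × 1.6×10⁻⁴ × 370 = 0.033152 m
B Layer 3: 700 × 0.18 × 1.1×10⁻⁴ = 0.01386 m
B total: 0.064676 m
Difference: 0.100156 − 0.064676 = 0.03548 m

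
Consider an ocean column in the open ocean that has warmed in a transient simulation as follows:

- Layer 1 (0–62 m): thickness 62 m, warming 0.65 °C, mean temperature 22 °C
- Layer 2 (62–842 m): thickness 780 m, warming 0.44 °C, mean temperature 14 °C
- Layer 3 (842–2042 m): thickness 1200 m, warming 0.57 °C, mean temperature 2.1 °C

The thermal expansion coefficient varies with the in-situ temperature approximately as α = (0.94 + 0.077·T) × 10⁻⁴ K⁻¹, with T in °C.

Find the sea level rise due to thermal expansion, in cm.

15.5 cm of thermosteric rise

Layer 1: α = (0.94 + 0.077×22)×10⁻⁴ = 2.634×10⁻⁴ K⁻¹
Layer 2: α = (0.94 + 0.077×14)×10⁻⁴ = 2.018×10⁻⁴ K⁻¹
Layer 3: α = (0.94 + 0.077×2.1)×10⁻⁴ = 1.1017×10⁻⁴ K⁻¹
62 × 0.65 × 2.634×10⁻⁴ = 0.01061502 m
2.018×10⁻⁴ × 0.44 × 780 = 0.06925776 m
1.1017×10⁻⁴ × 0.57 × 1200 = 0.07535628 m
Δh = 0.01061502 + 0.06925776 + 0.07535628 = 0.15522906 m ≈ 15.5 cm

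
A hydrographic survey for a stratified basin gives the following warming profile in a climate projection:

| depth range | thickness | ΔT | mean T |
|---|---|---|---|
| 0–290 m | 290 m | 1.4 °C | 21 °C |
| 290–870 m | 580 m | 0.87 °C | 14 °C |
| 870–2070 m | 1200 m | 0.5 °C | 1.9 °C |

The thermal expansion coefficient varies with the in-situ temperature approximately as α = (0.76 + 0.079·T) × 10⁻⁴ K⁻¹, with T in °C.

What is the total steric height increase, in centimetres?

Layer 1: α = (0.76 + 0.079×21)×10⁻⁴ = 2.419×10⁻⁴ K⁻¹
Layer 2: α = (0.76 + 0.079×14)×10⁻⁴ = 1.866×10⁻⁴ K⁻¹
Layer 3: α = (0.76 + 0.079×1.9)×10⁻⁴ = 0.9101×10⁻⁴ K⁻¹
Layer 1: 290 × 2.419×10⁻⁴ × 1.4 = 0.0982114 m
290–870 m: 0.87 × 1.866×10⁻⁴ × 580 = 0.09415836 m
870–2070 m: 0.5 × 0.9101×10⁻⁴ × 1200 = 0.054606 m
Δh = 0.0982114 + 0.09415836 + 0.054606 = 0.24697576 m ≈ 25 cm

about 25 cm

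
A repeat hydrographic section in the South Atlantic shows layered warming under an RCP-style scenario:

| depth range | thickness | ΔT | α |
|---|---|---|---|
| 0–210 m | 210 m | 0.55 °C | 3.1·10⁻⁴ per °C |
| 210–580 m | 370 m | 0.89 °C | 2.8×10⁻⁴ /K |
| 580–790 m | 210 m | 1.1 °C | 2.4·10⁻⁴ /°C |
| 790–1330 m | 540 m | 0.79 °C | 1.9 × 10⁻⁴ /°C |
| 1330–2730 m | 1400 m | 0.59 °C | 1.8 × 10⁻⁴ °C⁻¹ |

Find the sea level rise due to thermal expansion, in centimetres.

Layer 1: 210 × 0.55 × 3.1×10⁻⁴ = 0.035805 m
Layer 2: 0.89 × 370 × 2.8×10⁻⁴ = 0.092204 m
210 × 1.1 × 2.4×10⁻⁴ = 0.05544 m
0.79 × 1.9×10⁻⁴ × 540 = 0.081054 m
1330–2730 m: 0.59 × 1400 × 1.8×10⁻⁴ = 0.14868 m
Δh = 0.035805 + 0.092204 + 0.05544 + 0.081054 + 0.14868 = 0.413183 m ≈ 41.3 cm

about 41.3 cm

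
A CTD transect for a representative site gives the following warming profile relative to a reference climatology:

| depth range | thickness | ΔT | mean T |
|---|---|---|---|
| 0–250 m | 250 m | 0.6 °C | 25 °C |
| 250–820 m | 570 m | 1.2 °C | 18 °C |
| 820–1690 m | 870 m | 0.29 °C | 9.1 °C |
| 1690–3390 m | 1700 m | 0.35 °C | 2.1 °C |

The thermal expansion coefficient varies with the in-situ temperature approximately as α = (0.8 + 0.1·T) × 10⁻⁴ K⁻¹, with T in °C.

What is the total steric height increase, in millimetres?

Layer 1: α = (0.8 + 0.1×25)×10⁻⁴ = 3.3×10⁻⁴ K⁻¹
Layer 2: α = (0.8 + 0.1×18)×10⁻⁴ = 2.6×10⁻⁴ K⁻¹
Layer 3: α = (0.8 + 0.1×9.1)×10⁻⁴ = 1.71×10⁻⁴ K⁻¹
Layer 4: α = (0.8 + 0.1×2.1)×10⁻⁴ = 1.01×10⁻⁴ K⁻¹
0–250 m: 0.6 × 250 × 3.3×10⁻⁴ = 0.04950 m
Layer 2: 1.2 × 2.6×10⁻⁴ × 570 = 0.17784 m
820–1690 m: 1.71×10⁻⁴ × 870 × 0.29 = 0.0431433 m
Layer 4: 1.01×10⁻⁴ × 0.35 × 1700 = 0.060095 m
Δh = 0.04950 + 0.17784 + 0.0431433 + 0.060095 = 0.3305783 m

Δh = 331 mm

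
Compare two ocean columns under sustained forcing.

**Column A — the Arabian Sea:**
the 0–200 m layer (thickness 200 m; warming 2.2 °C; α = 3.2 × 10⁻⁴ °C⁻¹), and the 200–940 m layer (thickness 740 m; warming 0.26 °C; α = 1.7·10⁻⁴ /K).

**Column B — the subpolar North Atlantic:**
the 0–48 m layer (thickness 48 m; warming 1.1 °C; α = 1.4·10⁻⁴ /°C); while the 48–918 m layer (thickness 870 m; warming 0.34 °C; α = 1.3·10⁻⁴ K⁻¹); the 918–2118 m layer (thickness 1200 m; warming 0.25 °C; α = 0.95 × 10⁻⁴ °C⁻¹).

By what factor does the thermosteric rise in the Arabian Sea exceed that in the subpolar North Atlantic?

2.3

A 0–200 m: 200 × 3.2×10⁻⁴ × 2.2 = 0.14080 m
A Layer 2: 1.7×10⁻⁴ × 0.26 × 740 = 0.032708 m
A total: 0.173508 m
B Layer 1: 48 × 1.4×10⁻⁴ × 1.1 = 0.007392 m
B 48–918 m: 1.3×10⁻⁴ × 870 × 0.34 = 0.038454 m
B 0.25 × 1200 × 0.95×10⁻⁴ = 0.02850 m
B total: 0.074346 m
Ratio: 0.173508 / 0.074346 ≈ 2.334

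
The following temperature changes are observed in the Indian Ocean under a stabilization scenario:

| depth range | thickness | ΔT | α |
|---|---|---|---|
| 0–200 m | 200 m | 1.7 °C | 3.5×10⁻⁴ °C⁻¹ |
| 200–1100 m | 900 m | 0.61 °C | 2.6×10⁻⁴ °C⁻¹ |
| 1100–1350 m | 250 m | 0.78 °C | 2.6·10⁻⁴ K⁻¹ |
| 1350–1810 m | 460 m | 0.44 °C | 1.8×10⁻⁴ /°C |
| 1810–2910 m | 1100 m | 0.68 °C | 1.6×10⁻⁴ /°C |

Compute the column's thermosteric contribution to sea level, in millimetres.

469 mm of thermosteric rise

Layer 1: 200 × 3.5×10⁻⁴ × 1.7 = 0.11900 m
Layer 2: 2.6×10⁻⁴ × 0.61 × 900 = 0.14274 m
Layer 3: 0.78 × 2.6×10⁻⁴ × 250 = 0.05070 m
Layer 4: 0.44 × 460 × 1.8×10⁻⁴ = 0.036432 m
1810–2910 m: 1.6×10⁻⁴ × 1100 × 0.68 = 0.11968 m
Δh = 0.11900 + 0.14274 + 0.05070 + 0.036432 + 0.11968 = 0.468552 m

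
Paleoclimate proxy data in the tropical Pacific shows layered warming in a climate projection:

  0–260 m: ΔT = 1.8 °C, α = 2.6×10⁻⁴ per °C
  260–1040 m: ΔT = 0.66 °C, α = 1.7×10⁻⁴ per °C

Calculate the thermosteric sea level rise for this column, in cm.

about 20.9 cm

Layer 1: 1.8 × 260 × 2.6×10⁻⁴ = 0.12168 m
260–1040 m: 0.66 × 780 × 1.7×10⁻⁴ = 0.087516 m
Δh = 0.12168 + 0.087516 = 0.209196 m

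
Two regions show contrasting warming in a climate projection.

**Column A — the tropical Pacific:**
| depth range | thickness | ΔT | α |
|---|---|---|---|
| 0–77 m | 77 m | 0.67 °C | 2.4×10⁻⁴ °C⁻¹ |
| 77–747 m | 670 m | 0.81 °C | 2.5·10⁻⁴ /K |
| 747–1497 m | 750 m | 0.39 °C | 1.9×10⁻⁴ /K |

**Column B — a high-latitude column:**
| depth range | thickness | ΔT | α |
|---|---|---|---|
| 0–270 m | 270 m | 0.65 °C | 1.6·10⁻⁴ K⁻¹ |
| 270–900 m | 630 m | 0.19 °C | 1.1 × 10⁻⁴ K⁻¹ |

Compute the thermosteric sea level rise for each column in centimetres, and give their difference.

A: 20 cm; B: 4.1 cm; difference 16 cm

A 77 × 2.4×10⁻⁴ × 0.67 = 0.0123816 m
A 77–747 m: 670 × 0.81 × 2.5×10⁻⁴ = 0.135675 m
A 747–1497 m: 1.9×10⁻⁴ × 750 × 0.39 = 0.055575 m
A total: 0.2036316 m
B 0–270 m: 270 × 1.6×10⁻⁴ × 0.65 = 0.02808 m
B 1.1×10⁻⁴ × 0.19 × 630 = 0.013167 m
B total: 0.041247 m
Difference: 0.2036316 − 0.041247 = 0.1623846 m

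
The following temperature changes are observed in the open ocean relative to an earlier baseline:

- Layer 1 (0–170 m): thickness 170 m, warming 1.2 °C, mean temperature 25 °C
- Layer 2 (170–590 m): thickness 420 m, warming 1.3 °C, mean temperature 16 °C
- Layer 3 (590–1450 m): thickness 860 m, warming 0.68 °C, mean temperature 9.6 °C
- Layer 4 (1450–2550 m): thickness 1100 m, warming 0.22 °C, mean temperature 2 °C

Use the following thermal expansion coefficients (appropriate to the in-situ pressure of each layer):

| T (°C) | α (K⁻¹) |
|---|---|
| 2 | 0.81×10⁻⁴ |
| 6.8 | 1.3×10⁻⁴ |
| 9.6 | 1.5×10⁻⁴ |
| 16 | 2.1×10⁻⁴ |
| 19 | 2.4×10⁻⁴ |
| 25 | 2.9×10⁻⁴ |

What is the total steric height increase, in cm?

about 28.1 cm

Layer 1 at 25 °C → α = 2.9×10⁻⁴ K⁻¹
Layer 2 at 16 °C → α = 2.1×10⁻⁴ K⁻¹
Layer 3 at 9.6 °C → α = 1.5×10⁻⁴ K⁻¹
Layer 4 at 2 °C → α = 0.81×10⁻⁴ K⁻¹
Layer 1: 170 × 1.2 × 2.9×10⁻⁴ = 0.05916 m
1.3 × 2.1×10⁻⁴ × 420 = 0.11466 m
Layer 3: 1.5×10⁻⁴ × 860 × 0.68 = 0.08772 m
1450–2550 m: 0.22 × 0.81×10⁻⁴ × 1100 = 0.019602 m
Δh = 0.05916 + 0.11466 + 0.08772 + 0.019602 = 0.281142 m ≈ 28.1 cm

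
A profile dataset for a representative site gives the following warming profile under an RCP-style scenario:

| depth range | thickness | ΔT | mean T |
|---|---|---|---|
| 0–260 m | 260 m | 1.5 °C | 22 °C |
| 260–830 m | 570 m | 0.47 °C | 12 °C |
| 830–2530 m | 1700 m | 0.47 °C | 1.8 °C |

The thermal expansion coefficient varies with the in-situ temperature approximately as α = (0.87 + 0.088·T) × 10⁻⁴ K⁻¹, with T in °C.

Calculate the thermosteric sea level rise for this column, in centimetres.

Layer 1: α = (0.87 + 0.088×22)×10⁻⁴ = 2.806×10⁻⁴ K⁻¹
Layer 2: α = (0.87 + 0.088×12)×10⁻⁴ = 1.926×10⁻⁴ K⁻¹
Layer 3: α = (0.87 + 0.088×1.8)×10⁻⁴ = 1.0284×10⁻⁴ K⁻¹
0–260 m: 1.5 × 2.806×10⁻⁴ × 260 = 0.109434 m
1.926×10⁻⁴ × 570 × 0.47 = 0.05159754 m
1700 × 0.47 × 1.0284×10⁻⁴ = 0.08216916 m
Δh = 0.109434 + 0.05159754 + 0.08216916 = 0.2432007 m

Δh = 24.3 cm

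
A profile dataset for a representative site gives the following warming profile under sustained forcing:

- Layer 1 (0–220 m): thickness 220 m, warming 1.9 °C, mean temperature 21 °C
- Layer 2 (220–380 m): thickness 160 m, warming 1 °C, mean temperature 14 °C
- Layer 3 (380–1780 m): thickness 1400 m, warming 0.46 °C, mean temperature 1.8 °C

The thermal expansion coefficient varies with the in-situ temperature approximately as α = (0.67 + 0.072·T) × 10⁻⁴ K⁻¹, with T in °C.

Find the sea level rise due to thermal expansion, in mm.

Layer 1: α = (0.67 + 0.072×21)×10⁻⁴ = 2.182×10⁻⁴ K⁻¹
Layer 2: α = (0.67 + 0.072×14)×10⁻⁴ = 1.678×10⁻⁴ K⁻¹
Layer 3: α = (0.67 + 0.072×1.8)×10⁻⁴ = 0.7996×10⁻⁴ K⁻¹
0–220 m: 2.182×10⁻⁴ × 220 × 1.9 = 0.0912076 m
220–380 m: 1.678×10⁻⁴ × 1 × 160 = 0.026848 m
0.46 × 1400 × 0.7996×10⁻⁴ = 0.05149424 m
Δh = 0.0912076 + 0.026848 + 0.05149424 = 0.16954984 m

Δh = 170 mm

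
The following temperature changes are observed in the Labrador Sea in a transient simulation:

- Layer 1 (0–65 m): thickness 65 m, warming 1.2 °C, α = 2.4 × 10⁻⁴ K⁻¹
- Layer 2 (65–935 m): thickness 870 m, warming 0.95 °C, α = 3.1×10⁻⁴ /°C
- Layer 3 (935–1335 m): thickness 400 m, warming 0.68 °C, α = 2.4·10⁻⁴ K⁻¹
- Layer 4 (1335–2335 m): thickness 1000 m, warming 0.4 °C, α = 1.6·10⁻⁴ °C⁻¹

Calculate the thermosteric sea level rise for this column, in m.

0.404 m of thermosteric rise

0–65 m: 1.2 × 65 × 2.4×10⁻⁴ = 0.01872 m
3.1×10⁻⁴ × 870 × 0.95 = 0.256215 m
Layer 3: 2.4×10⁻⁴ × 400 × 0.68 = 0.06528 m
0.4 × 1.6×10⁻⁴ × 1000 = 0.06400 m
Δh = 0.01872 + 0.256215 + 0.06528 + 0.06400 = 0.404215 m ≈ 0.404 m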